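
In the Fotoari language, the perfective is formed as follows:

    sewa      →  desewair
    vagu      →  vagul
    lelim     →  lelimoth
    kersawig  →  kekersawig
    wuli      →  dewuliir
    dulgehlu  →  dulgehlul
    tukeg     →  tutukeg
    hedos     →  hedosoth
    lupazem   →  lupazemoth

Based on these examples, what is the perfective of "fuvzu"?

fuvzul

"fuvzu" ends in -u. The stems ending in -u (dulgehlu → dulgehlul, vagu → vagul) drop the final letter and add -ul.
The other patterns: stems ending in -a or -i add de- … -ir around the stem; stems ending in -m or -s add -oth; stems ending in -g repeat the first consonant+vowel as a prefix.
So fuvzu → fuvzul.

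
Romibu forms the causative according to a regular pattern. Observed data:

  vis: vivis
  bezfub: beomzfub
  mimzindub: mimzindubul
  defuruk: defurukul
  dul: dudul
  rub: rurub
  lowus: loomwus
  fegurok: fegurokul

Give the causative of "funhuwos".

"funhuwos" has 3 vowels. The stems with 3 vowels (defuruk → defurukul, mimzindub → mimzindubul, fegurok → fegurokul) add -ul.
So funhuwos → funhuwosul.

funhuwosul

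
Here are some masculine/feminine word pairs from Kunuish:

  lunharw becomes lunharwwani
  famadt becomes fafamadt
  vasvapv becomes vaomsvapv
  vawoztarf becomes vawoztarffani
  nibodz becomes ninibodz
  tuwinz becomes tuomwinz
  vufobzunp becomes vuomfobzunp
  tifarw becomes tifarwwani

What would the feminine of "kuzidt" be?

kukuzidt

tuwinz and nibodz both end in -z yet inflect differently (tuomwinz, ninibodz), so the final letter is not what conditions the rule; the second-to-last letter is.
"kuzidt" has second-to-last letter 'd'. The stems whose second-to-last letter is 'd' (nibodz → ninibodz, famadt → fafamadt) repeat the first consonant+vowel as a prefix.
So kuzidt → kukuzidt.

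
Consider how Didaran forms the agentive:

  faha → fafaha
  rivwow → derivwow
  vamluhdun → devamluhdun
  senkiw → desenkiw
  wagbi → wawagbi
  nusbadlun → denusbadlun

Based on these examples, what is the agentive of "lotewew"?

wagbi and senkiw both have last vowel 'i' yet inflect differently (wawagbi, desenkiw), so the last vowel is not what conditions the rule; whether the stem ends in a vowel or a consonant is.
"lotewew" ends in a consonant. The stems ending in a consonant (senkiw → desenkiw, nusbadlun → denusbadlun, rivwow → derivwow) add the prefix de-.
The other pattern: stems ending in a vowel repeat the first consonant+vowel as a prefix.
So lotewew → delotewew.

delotewew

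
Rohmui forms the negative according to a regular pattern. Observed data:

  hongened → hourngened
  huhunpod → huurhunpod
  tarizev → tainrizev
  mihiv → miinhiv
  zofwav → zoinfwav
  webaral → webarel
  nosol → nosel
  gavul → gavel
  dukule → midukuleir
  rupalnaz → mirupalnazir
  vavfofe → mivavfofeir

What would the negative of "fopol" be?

fopel

"fopol" ends in -l. The stems ending in -l (webaral → webarel, nosol → nosel, gavul → gavel) change the last vowel to 'e'.
So fopol → fopel.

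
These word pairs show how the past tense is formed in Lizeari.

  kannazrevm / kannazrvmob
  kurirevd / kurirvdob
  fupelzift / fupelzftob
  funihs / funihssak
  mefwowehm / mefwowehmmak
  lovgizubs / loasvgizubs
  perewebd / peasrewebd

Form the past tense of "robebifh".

robebfhob

kannazrevm and mefwowehm both end in -m yet inflect differently (kannazrvmob, mefwowehmmak), so the final letter is not what conditions the rule; the second-to-last letter is.
"robebifh" has second-to-last letter 'f'. The one such stem in the data (fupelzift → fupelzftob) deletes the last vowel and adds -ob (as do kannazrevm, kurirevd), so the same rule applies.
The other patterns: stems whose second-to-last letter is 'h' double the final consonant and add -ak; stems whose second-to-last letter is 'b' insert -as- after the first vowel.
So robebifh → robebfhob.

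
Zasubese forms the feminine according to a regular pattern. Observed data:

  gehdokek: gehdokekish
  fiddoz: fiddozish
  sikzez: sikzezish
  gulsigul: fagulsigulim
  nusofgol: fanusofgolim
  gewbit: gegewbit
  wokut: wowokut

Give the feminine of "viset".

fiddoz and nusofgol both have last vowel 'o' yet inflect differently (fiddozish, fanusofgolim), so the last vowel is not what conditions the rule; the final letter is.
"viset" ends in -t. The stems ending in -t (gewbit → gegewbit, wokut → wowokut) repeat the first consonant+vowel as a prefix.
The other patterns: stems ending in -k or -z add -ish; stems ending in -l add fa- … -im around the stem.
So viset → viviset.

viviset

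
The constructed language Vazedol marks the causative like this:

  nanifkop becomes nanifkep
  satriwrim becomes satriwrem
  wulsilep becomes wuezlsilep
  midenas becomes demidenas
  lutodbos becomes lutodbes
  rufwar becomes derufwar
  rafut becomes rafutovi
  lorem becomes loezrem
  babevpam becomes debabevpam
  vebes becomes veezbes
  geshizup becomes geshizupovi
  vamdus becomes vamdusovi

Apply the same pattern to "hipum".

hipumovi

vamdus and midenas both end in -s yet inflect differently (vamdusovi, demidenas), so the final letter is not what conditions the rule; the last vowel is.
"hipum" has last vowel 'u'. The stems whose last vowel is 'u' (rafut → rafutovi, geshizup → geshizupovi, vamdus → vamdusovi) add -ovi.
So hipum → hipumovi.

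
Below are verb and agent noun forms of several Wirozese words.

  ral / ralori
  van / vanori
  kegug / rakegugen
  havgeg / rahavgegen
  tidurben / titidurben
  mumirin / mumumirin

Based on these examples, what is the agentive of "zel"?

van and tidurben both end in -n yet inflect differently (vanori, titidurben), so the final letter is not what conditions the rule; the number of vowels is.
"zel" has 1 vowel. The stems with 1 vowel (ral → ralori, van → vanori) add -ori.
So zel → zelori.

zelori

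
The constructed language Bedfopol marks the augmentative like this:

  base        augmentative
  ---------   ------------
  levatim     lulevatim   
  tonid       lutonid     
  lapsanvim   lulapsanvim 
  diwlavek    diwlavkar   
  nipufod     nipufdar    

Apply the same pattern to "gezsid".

tonid and nipufod both end in -d yet inflect differently (lutonid, nipufdar), so the final letter is not what conditions the rule; the last vowel is.
"gezsid" has last vowel 'i'. The stems whose last vowel is 'i' (levatim → lulevatim, tonid → lutonid, lapsanvim → lulapsanvim) add the prefix lu-.
So gezsid → lugezsid.

lugezsid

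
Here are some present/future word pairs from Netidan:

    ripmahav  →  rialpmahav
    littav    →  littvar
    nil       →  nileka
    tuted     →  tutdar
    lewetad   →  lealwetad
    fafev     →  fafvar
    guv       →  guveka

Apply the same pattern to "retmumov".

realtmumov

guv and littav both end in -v yet inflect differently (guveka, littvar), so the final letter is not what conditions the rule; the number of vowels is.
"retmumov" has 3 vowels. The stems with 3 vowels (ripmahav → rialpmahav, lewetad → lealwetad) insert -al- after the first vowel.
The other patterns: stems with 1 vowel add -eka; stems with 2 vowels delete the last vowel and add -ar.
So retmumov → realtmumov.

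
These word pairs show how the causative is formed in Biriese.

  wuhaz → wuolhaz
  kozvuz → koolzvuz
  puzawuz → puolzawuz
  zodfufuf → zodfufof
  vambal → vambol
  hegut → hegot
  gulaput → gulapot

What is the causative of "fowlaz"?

foolwlaz

"fowlaz" ends in -z. The stems ending in -z (wuhaz → wuolhaz, kozvuz → koolzvuz, puzawuz → puolzawuz) insert -ol- after the first vowel.
So fowlaz → foolwlaz.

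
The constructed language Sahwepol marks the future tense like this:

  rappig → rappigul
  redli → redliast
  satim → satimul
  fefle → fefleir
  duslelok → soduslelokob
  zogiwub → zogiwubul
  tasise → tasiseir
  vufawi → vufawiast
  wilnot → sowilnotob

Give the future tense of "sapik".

vufawi and satim both have last vowel 'i' yet inflect differently (vufawiast, satimul), so the last vowel is not what conditions the rule; the final letter is.
"sapik" ends in -k. The one such stem in the data (duslelok → soduslelokob) adds so- … -ob around the stem, so the same rule applies.
The other patterns: stems ending in -i add -ast; stems ending in -e add -ir; stems ending in -b, -g or -m add -ul.
So sapik → sosapikob.

sosapikob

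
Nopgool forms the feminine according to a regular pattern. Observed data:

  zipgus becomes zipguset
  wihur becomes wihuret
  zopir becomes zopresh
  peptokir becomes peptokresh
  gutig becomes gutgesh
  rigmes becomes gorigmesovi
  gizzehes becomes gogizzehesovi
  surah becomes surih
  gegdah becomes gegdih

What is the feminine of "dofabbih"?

"dofabbih" has last vowel 'i'. The stems whose last vowel is 'i' (zopir → zopresh, gutig → gutgesh, peptokir → peptokresh) delete the last vowel and add -esh.
So dofabbih → dofabbhesh.

dofabbhesh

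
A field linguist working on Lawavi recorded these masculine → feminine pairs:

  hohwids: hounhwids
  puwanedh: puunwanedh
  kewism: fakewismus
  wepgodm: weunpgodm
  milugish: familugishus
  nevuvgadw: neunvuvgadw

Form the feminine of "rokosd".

farokosdus

wepgodm and kewism both end in -m yet inflect differently (weunpgodm, fakewismus), so the final letter is not what conditions the rule; the second-to-last letter is.
"rokosd" has second-to-last letter 's'. The stems whose second-to-last letter is 's' (kewism → fakewismus, milugish → familugishus) add fa- … -us around the stem.
So rokosd → farokosdus.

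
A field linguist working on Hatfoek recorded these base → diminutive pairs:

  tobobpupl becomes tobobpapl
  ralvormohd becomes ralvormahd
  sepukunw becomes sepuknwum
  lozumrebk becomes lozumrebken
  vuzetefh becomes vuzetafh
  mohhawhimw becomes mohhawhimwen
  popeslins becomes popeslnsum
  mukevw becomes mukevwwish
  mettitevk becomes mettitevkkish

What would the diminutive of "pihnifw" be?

mohhawhimw and mukevw both end in -w yet inflect differently (mohhawhimwen, mukevwwish), so the final letter is not what conditions the rule; the second-to-last letter is.
"pihnifw" has second-to-last letter 'f'. The one such stem in the data (vuzetefh → vuzetafh) changes the last vowel to 'a' (as do tobobpupl, ralvormohd), so the same rule applies.
So pihnifw → pihnafw.

pihnafw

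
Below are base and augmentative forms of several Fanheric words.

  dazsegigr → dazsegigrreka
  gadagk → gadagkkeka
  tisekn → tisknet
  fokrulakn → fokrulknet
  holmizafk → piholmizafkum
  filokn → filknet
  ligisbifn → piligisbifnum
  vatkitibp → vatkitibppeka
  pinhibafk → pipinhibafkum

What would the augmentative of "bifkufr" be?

ligisbifn and tisekn both end in -n yet inflect differently (piligisbifnum, tisknet), so the final letter is not what conditions the rule; the second-to-last letter is.
"bifkufr" has second-to-last letter 'f'. The stems whose second-to-last letter is 'f' (ligisbifn → piligisbifnum, pinhibafk → pipinhibafkum, holmizafk → piholmizafkum) add pi- … -um around the stem.
The other patterns: stems whose second-to-last letter is 'k' delete the last vowel and add -et; stems whose second-to-last letter is 'b' or 'g' double the final consonant and add -eka.
So bifkufr → pibifkufrum.

pibifkufrum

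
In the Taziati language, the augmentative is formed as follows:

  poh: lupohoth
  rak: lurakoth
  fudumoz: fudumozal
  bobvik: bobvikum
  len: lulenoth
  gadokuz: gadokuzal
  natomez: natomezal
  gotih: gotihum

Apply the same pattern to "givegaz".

givegazal

"givegaz" has 3 vowels. The stems with 3 vowels (gadokuz → gadokuzal, natomez → natomezal, fudumoz → fudumozal) add -al.
So givegaz → givegazal.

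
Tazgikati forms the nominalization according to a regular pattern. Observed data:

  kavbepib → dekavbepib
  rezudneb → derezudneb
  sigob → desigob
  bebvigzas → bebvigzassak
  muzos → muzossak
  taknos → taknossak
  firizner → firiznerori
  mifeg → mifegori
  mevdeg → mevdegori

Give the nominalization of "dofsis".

dofsissak

"dofsis" ends in -s. The stems ending in -s (bebvigzas → bebvigzassak, muzos → muzossak, taknos → taknossak) double the final consonant and add -ak.
So dofsis → dofsissak.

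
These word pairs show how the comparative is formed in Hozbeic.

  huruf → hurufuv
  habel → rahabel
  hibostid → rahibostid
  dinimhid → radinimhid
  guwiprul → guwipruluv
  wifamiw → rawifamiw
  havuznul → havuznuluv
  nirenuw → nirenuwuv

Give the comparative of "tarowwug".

"tarowwug" has last vowel 'u'. The stems whose last vowel is 'u' (huruf → hurufuv, guwiprul → guwipruluv, nirenuw → nirenuwuv) add -uv.
The other pattern: stems whose last vowel is 'e' or 'i' add the prefix ra-.
So tarowwug → tarowwuguv.

tarowwuguv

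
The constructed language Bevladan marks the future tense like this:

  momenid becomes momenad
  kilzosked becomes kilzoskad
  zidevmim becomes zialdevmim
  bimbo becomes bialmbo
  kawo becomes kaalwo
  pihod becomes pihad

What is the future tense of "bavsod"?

momenid and zidevmim both have last vowel 'i' yet inflect differently (momenad, zialdevmim), so the last vowel is not what conditions the rule; the final letter is.
"bavsod" ends in -d. The stems ending in -d (kilzosked → kilzoskad, momenid → momenad, pihod → pihad) change the last vowel to 'a'.
The other pattern: stems ending in -m or -o insert -al- after the first vowel.
So bavsod → bavsad.

bavsad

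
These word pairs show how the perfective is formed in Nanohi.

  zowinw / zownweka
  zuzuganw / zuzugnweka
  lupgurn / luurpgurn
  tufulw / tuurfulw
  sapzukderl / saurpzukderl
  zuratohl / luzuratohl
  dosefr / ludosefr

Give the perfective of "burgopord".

buurrgopord

zowinw and tufulw both end in -w yet inflect differently (zownweka, tuurfulw), so the final letter is not what conditions the rule; the second-to-last letter is.
"burgopord" has second-to-last letter 'r'. The stems whose second-to-last letter is 'r' (lupgurn → luurpgurn, sapzukderl → saurpzukderl) insert -ur- after the first vowel.
The other patterns: stems whose second-to-last letter is 'n' delete the last vowel and add -eka; stems whose second-to-last letter is 'f' or 'h' add the prefix lu-.
So burgopord → buurrgopord.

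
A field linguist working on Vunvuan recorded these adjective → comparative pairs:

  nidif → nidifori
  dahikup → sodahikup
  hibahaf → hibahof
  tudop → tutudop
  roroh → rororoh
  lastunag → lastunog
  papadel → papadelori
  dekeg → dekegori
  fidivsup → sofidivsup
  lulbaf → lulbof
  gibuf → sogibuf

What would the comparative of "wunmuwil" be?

tudop and fidivsup both end in -p yet inflect differently (tutudop, sofidivsup), so the final letter is not what conditions the rule; the last vowel is.
"wunmuwil" has last vowel 'i'. The one such stem in the data (nidif → nidifori) adds -ori, so the same rule applies.
So wunmuwil → wunmuwilori.

wunmuwilori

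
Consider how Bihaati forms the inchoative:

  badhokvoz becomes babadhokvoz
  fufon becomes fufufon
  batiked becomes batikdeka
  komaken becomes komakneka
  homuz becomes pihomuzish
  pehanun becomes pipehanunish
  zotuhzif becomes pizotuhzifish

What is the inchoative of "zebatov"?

fufon and komaken both end in -n yet inflect differently (fufufon, komakneka), so the final letter is not what conditions the rule; the last vowel is.
"zebatov" has last vowel 'o'. The stems whose last vowel is 'o' (badhokvoz → babadhokvoz, fufon → fufufon) repeat the first consonant+vowel as a prefix.
The other patterns: stems whose last vowel is 'e' delete the last vowel and add -eka; stems whose last vowel is 'i' or 'u' add pi- … -ish around the stem.
So zebatov → zezebatov.

zezebatov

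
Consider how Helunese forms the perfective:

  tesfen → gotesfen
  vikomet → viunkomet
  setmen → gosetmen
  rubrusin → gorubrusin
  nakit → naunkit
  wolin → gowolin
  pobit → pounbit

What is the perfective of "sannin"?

wolin and nakit both have last vowel 'i' yet inflect differently (gowolin, naunkit), so the last vowel is not what conditions the rule; the final letter is.
"sannin" ends in -n. The stems ending in -n (tesfen → gotesfen, wolin → gowolin, rubrusin → gorubrusin) add the prefix go-.
So sannin → gosannin.

gosannin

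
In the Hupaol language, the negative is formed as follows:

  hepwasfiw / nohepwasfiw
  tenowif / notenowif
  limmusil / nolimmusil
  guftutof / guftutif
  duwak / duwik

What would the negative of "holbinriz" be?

tenowif and guftutof both end in -f yet inflect differently (notenowif, guftutif), so the final letter is not what conditions the rule; the last vowel is.
"holbinriz" has last vowel 'i'. The stems whose last vowel is 'i' (hepwasfiw → nohepwasfiw, tenowif → notenowif, limmusil → nolimmusil) add the prefix no-.
The other pattern: stems whose last vowel is 'a' or 'o' change the last vowel to 'i'.
So holbinriz → noholbinriz.

noholbinriz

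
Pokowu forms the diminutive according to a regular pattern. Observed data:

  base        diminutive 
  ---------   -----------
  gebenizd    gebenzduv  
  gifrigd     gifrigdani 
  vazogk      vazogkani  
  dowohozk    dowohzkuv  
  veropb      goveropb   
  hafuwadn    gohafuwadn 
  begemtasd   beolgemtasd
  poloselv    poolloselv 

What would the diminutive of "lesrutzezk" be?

vazogk and dowohozk both end in -k yet inflect differently (vazogkani, dowohzkuv), so the final letter is not what conditions the rule; the second-to-last letter is.
"lesrutzezk" has second-to-last letter 'z'. The stems whose second-to-last letter is 'z' (dowohozk → dowohzkuv, gebenizd → gebenzduv) delete the last vowel and add -uv.
So lesrutzezk → lesrutzzkuv.

lesrutzzkuv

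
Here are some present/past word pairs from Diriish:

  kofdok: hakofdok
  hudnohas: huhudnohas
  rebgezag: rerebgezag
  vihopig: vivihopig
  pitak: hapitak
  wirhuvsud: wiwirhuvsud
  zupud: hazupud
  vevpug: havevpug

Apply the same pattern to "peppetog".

vevpug and vihopig both end in -g yet inflect differently (havevpug, vivihopig), so the final letter is not what conditions the rule; the number of vowels is.
"peppetog" has 3 vowels. The stems with 3 vowels (vihopig → vivihopig, rebgezag → rerebgezag, wirhuvsud → wiwirhuvsud) repeat the first consonant+vowel as a prefix.
So peppetog → pepeppetog.

pepeppetog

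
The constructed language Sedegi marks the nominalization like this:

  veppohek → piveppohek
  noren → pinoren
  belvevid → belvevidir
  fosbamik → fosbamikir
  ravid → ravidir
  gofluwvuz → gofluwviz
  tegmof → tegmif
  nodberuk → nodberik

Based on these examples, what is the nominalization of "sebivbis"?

sebivbisir

veppohek and fosbamik both end in -k yet inflect differently (piveppohek, fosbamikir), so the final letter is not what conditions the rule; the last vowel is.
"sebivbis" has last vowel 'i'. The stems whose last vowel is 'i' (belvevid → belvevidir, fosbamik → fosbamikir, ravid → ravidir) add -ir.
The other patterns: stems whose last vowel is 'e' add the prefix pi-; stems whose last vowel is 'o' or 'u' change the last vowel to 'i'.
So sebivbis → sebivbisir.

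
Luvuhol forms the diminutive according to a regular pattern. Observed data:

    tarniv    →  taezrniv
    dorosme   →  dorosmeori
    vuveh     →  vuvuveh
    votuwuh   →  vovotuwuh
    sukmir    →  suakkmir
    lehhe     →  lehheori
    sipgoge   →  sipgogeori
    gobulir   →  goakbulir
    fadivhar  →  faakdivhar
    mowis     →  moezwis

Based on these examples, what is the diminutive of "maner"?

maakner

vuveh and sipgoge both have last vowel 'e' yet inflect differently (vuvuveh, sipgogeori), so the last vowel is not what conditions the rule; the final letter is.
"maner" ends in -r. The stems ending in -r (gobulir → goakbulir, fadivhar → faakdivhar, sukmir → suakkmir) insert -ak- after the first vowel.
The other patterns: stems ending in -h repeat the first consonant+vowel as a prefix; stems ending in -e add -ori; stems ending in -s or -v insert -ez- after the first vowel.
So maner → maakner.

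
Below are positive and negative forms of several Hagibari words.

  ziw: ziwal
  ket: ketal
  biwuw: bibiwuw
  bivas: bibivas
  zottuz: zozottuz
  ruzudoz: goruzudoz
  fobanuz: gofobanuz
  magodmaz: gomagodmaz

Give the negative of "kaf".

kafal

ziw and biwuw both end in -w yet inflect differently (ziwal, bibiwuw), so the final letter is not what conditions the rule; the number of vowels is.
"kaf" has 1 vowel. The stems with 1 vowel (ziw → ziwal, ket → ketal) add -al.
So kaf → kafal.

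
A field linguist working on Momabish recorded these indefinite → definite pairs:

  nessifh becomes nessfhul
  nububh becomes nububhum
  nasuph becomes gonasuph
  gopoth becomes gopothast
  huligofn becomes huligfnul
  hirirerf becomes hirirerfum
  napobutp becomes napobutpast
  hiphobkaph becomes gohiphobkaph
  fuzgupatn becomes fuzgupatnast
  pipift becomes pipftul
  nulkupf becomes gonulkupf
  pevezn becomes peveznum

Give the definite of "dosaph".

hiphobkaph and gopoth both end in -h yet inflect differently (gohiphobkaph, gopothast), so the final letter is not what conditions the rule; the second-to-last letter is.
"dosaph" has second-to-last letter 'p'. The stems whose second-to-last letter is 'p' (hiphobkaph → gohiphobkaph, nasuph → gonasuph, nulkupf → gonulkupf) add the prefix go-.
The other patterns: stems whose second-to-last letter is 't' add -ast; stems whose second-to-last letter is 'f' delete the last vowel and add -ul; stems whose second-to-last letter is 'b', 'r' or 'z' add -um.
So dosaph → godosaph.

godosaph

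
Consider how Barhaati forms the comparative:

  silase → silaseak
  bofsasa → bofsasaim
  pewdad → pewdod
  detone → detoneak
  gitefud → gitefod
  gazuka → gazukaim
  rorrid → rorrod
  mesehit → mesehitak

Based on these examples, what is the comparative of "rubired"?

rubirod

pewdad and bofsasa both have last vowel 'a' yet inflect differently (pewdod, bofsasaim), so the last vowel is not what conditions the rule; the final letter is.
"rubired" ends in -d. The stems ending in -d (pewdad → pewdod, rorrid → rorrod, gitefud → gitefod) change the last vowel to 'o'.
The other patterns: stems ending in -a add -im; stems ending in -e or -t add -ak.
So rubired → rubirod.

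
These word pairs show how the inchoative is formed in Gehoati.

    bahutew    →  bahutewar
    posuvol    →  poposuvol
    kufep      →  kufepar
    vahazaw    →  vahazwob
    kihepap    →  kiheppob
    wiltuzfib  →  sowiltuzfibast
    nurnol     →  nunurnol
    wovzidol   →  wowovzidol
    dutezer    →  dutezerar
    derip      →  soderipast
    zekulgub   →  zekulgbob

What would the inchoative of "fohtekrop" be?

fofohtekrop

derip and kufep both end in -p yet inflect differently (soderipast, kufepar), so the final letter is not what conditions the rule; the last vowel is.
"fohtekrop" has last vowel 'o'. The stems whose last vowel is 'o' (nurnol → nunurnol, posuvol → poposuvol, wovzidol → wowovzidol) repeat the first consonant+vowel as a prefix.
So fohtekrop → fofohtekrop.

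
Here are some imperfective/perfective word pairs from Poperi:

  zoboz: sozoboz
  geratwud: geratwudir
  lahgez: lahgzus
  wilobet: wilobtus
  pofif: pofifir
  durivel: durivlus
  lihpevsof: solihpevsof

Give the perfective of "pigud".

lihpevsof and pofif both end in -f yet inflect differently (solihpevsof, pofifir), so the final letter is not what conditions the rule; the last vowel is.
"pigud" has last vowel 'u'. The one such stem in the data (geratwud → geratwudir) adds -ir, so the same rule applies.
The other patterns: stems whose last vowel is 'o' add the prefix so-; stems whose last vowel is 'e' delete the last vowel and add -us.
So pigud → pigudir.

pigudir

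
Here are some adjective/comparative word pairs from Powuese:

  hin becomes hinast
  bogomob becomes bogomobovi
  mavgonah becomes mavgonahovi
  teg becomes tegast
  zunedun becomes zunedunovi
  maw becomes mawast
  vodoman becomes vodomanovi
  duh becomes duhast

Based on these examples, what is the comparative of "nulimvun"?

nulimvunovi

zunedun and hin both end in -n yet inflect differently (zunedunovi, hinast), so the final letter is not what conditions the rule; the number of vowels is.
"nulimvun" has 3 vowels. The stems with 3 vowels (mavgonah → mavgonahovi, zunedun → zunedunovi, bogomob → bogomobovi) add -ovi.
So nulimvun → nulimvunovi.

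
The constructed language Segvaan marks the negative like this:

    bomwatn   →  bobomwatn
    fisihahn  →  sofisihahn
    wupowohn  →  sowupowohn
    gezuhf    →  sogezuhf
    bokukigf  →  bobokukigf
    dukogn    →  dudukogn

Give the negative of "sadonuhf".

sosadonuhf

wupowohn and dukogn both end in -n yet inflect differently (sowupowohn, dudukogn), so the final letter is not what conditions the rule; the second-to-last letter is.
"sadonuhf" has second-to-last letter 'h'. The stems whose second-to-last letter is 'h' (wupowohn → sowupowohn, fisihahn → sofisihahn, gezuhf → sogezuhf) add the prefix so-.
So sadonuhf → sosadonuhf.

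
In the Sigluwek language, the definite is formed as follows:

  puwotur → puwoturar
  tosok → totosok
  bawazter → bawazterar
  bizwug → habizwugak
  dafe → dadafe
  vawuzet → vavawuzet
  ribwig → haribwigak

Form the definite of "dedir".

dedirar

puwotur and bizwug both have last vowel 'u' yet inflect differently (puwoturar, habizwugak), so the last vowel is not what conditions the rule; the final letter is.
"dedir" ends in -r. The stems ending in -r (puwotur → puwoturar, bawazter → bawazterar) add -ar.
The other patterns: stems ending in -g add ha- … -ak around the stem; stems ending in -e, -k or -t repeat the first consonant+vowel as a prefix.
So dedir → dedirar.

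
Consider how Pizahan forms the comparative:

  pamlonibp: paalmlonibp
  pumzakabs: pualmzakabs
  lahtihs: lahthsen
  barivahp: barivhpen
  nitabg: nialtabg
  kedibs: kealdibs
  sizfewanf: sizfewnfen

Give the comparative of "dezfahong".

dezfahngen

kedibs and lahtihs both end in -s yet inflect differently (kealdibs, lahthsen), so the final letter is not what conditions the rule; the second-to-last letter is.
"dezfahong" has second-to-last letter 'n'. The one such stem in the data (sizfewanf → sizfewnfen) deletes the last vowel and adds -en (as do lahtihs, barivahp), so the same rule applies.
So dezfahong → dezfahngen.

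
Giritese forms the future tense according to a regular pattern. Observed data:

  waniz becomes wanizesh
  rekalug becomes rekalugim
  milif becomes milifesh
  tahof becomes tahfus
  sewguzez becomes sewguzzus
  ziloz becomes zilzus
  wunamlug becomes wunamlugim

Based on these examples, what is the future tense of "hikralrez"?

hikralrzus

sewguzez and waniz both end in -z yet inflect differently (sewguzzus, wanizesh), so the final letter is not what conditions the rule; the last vowel is.
"hikralrez" has last vowel 'e'. The one such stem in the data (sewguzez → sewguzzus) deletes the last vowel and adds -us (as do ziloz, tahof), so the same rule applies.
So hikralrez → hikralrzus.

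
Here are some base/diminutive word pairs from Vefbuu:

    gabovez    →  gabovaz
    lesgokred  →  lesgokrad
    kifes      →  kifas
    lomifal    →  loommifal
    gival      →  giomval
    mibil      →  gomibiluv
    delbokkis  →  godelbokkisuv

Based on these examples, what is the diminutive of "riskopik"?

lomifal and mibil both end in -l yet inflect differently (loommifal, gomibiluv), so the final letter is not what conditions the rule; the last vowel is.
"riskopik" has last vowel 'i'. The stems whose last vowel is 'i' (mibil → gomibiluv, delbokkis → godelbokkisuv) add go- … -uv around the stem.
So riskopik → goriskopikuv.

goriskopikuv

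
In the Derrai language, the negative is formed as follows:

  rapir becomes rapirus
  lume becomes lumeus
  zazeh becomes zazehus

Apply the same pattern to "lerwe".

lerweus

Every pair shown (rapir → rapirus, lume → lumeus, zazeh → zazehus) follows the same rule: add -us.
So lerwe → lerweus.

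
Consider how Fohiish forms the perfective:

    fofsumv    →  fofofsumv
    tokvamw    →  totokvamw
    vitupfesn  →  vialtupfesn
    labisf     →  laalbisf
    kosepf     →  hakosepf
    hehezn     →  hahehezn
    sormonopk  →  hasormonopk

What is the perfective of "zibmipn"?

hazibmipn

labisf and kosepf both end in -f yet inflect differently (laalbisf, hakosepf), so the final letter is not what conditions the rule; the second-to-last letter is.
"zibmipn" has second-to-last letter 'p'. The stems whose second-to-last letter is 'p' (kosepf → hakosepf, sormonopk → hasormonopk) add the prefix ha-.
So zibmipn → hazibmipn.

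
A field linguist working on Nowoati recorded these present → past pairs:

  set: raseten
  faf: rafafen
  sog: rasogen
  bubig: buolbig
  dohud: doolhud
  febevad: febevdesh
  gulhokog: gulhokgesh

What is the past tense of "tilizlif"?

sog and bubig both end in -g yet inflect differently (rasogen, buolbig), so the final letter is not what conditions the rule; the number of vowels is.
"tilizlif" has 3 vowels. The stems with 3 vowels (febevad → febevdesh, gulhokog → gulhokgesh) delete the last vowel and add -esh.
The other patterns: stems with 1 vowel add ra- … -en around the stem; stems with 2 vowels insert -ol- after the first vowel.
So tilizlif → tilizlfesh.

tilizlfesh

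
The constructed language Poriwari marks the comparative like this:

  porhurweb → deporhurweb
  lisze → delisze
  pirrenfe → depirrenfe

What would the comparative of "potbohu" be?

Every pair shown (porhurweb → deporhurweb, lisze → delisze, pirrenfe → depirrenfe) follows the same rule: add the prefix de-.
So potbohu → depotbohu.

depotbohu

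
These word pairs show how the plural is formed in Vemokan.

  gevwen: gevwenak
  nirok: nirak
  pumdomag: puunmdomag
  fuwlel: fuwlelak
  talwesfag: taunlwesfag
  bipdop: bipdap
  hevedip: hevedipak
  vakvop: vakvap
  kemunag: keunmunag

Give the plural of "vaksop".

vaksap

vakvop and hevedip both end in -p yet inflect differently (vakvap, hevedipak), so the final letter is not what conditions the rule; the last vowel is.
"vaksop" has last vowel 'o'. The stems whose last vowel is 'o' (vakvop → vakvap, nirok → nirak, bipdop → bipdap) change the last vowel to 'a'.
So vaksop → vaksap.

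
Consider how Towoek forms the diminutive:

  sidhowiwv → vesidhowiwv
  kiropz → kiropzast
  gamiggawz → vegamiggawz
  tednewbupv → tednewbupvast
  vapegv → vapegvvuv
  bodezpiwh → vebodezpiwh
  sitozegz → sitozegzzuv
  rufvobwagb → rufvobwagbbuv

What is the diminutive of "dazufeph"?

sitozegz and gamiggawz both end in -z yet inflect differently (sitozegzzuv, vegamiggawz), so the final letter is not what conditions the rule; the second-to-last letter is.
"dazufeph" has second-to-last letter 'p'. The stems whose second-to-last letter is 'p' (kiropz → kiropzast, tednewbupv → tednewbupvast) add -ast.
The other patterns: stems whose second-to-last letter is 'g' double the final consonant and add -uv; stems whose second-to-last letter is 'w' add the prefix ve-.
So dazufeph → dazufephast.

dazufephast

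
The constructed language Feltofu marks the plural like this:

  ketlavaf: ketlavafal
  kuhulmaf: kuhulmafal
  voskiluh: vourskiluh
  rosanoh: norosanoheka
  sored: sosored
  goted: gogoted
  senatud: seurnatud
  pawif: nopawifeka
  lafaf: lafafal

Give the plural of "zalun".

zaurlun

senatud and goted both end in -d yet inflect differently (seurnatud, gogoted), so the final letter is not what conditions the rule; the last vowel is.
"zalun" has last vowel 'u'. The stems whose last vowel is 'u' (senatud → seurnatud, voskiluh → vourskiluh) insert -ur- after the first vowel.
The other patterns: stems whose last vowel is 'a' add -al; stems whose last vowel is 'e' repeat the first consonant+vowel as a prefix; stems whose last vowel is 'i' or 'o' add no- … -eka around the stem.
So zalun → zaurlun.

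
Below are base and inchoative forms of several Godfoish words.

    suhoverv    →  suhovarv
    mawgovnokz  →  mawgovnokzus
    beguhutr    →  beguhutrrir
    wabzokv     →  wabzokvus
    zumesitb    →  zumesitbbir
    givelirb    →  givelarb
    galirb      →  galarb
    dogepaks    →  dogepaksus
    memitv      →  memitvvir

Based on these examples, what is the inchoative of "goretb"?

zumesitb and galirb both end in -b yet inflect differently (zumesitbbir, galarb), so the final letter is not what conditions the rule; the second-to-last letter is.
"goretb" has second-to-last letter 't'. The stems whose second-to-last letter is 't' (beguhutr → beguhutrrir, zumesitb → zumesitbbir, memitv → memitvvir) double the final consonant and add -ir.
The other patterns: stems whose second-to-last letter is 'r' change the last vowel to 'a'; stems whose second-to-last letter is 'k' add -us.
So goretb → goretbbir.

goretbbir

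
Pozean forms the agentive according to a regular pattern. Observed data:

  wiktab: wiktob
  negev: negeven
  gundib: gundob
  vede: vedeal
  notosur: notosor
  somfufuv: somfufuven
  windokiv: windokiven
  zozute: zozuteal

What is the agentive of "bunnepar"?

"bunnepar" ends in -r. The one such stem in the data (notosur → notosor) changes the last vowel to 'o' (as do gundib, wiktab), so the same rule applies.
The other patterns: stems ending in -e add -al; stems ending in -v add -en.
So bunnepar → bunnepor.

bunnepor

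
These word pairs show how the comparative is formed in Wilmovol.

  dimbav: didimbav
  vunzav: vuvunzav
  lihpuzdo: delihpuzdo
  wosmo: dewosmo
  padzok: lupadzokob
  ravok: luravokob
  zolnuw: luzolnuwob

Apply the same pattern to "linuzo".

"linuzo" ends in -o. The stems ending in -o (lihpuzdo → delihpuzdo, wosmo → dewosmo) add the prefix de-.
The other patterns: stems ending in -v repeat the first consonant+vowel as a prefix; stems ending in -k or -w add lu- … -ob around the stem.
So linuzo → delinuzo.

delinuzo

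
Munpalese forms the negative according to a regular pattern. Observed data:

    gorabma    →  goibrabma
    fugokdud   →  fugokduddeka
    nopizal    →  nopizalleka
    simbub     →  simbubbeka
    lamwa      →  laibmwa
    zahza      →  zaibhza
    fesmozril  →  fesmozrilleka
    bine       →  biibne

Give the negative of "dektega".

"dektega" ends in a vowel. The stems ending in a vowel (bine → biibne, zahza → zaibhza, lamwa → laibmwa) insert -ib- after the first vowel.
The other pattern: stems ending in a consonant double the final consonant and add -eka.
So dektega → deibktega.

deibktega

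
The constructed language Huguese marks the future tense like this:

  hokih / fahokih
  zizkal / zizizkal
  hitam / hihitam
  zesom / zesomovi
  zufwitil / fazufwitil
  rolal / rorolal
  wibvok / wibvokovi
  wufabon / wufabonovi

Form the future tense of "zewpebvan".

zezewpebvan

hitam and zesom both end in -m yet inflect differently (hihitam, zesomovi), so the final letter is not what conditions the rule; the last vowel is.
"zewpebvan" has last vowel 'a'. The stems whose last vowel is 'a' (zizkal → zizizkal, hitam → hihitam, rolal → rorolal) repeat the first consonant+vowel as a prefix.
So zewpebvan → zezewpebvan.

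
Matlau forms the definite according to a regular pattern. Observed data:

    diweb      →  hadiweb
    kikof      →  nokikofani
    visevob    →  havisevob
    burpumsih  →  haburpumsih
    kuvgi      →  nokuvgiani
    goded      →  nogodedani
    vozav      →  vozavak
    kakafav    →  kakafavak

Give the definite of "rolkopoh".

harolkopoh

"rolkopoh" ends in -h. The one such stem in the data (burpumsih → haburpumsih) adds the prefix ha-, so the same rule applies.
The other patterns: stems ending in -v add -ak; stems ending in -d, -f or -i add no- … -ani around the stem.
So rolkopoh → harolkopoh.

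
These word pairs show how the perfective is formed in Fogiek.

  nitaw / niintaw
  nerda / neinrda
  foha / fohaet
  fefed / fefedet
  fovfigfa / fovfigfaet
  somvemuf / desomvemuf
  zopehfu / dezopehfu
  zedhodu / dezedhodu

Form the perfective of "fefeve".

fefeveet

"fefeve" begins with f-. The stems beginning with f- (foha → fohaet, fefed → fefedet, fovfigfa → fovfigfaet) add -et.
So fefeve → fefeveet.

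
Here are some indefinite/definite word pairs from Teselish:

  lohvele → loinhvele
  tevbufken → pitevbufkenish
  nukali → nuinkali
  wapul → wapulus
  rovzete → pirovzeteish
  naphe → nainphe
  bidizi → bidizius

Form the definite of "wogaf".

wogafus

bidizi and nukali both end in -i yet inflect differently (bidizius, nuinkali), so the final letter is not what conditions the rule; the first letter is.
"wogaf" begins with w-. The one such stem in the data (wapul → wapulus) adds -us, so the same rule applies.
The other patterns: stems beginning with l- or n- insert -in- after the first vowel; stems beginning with r- or t- add pi- … -ish around the stem.
So wogaf → wogafus.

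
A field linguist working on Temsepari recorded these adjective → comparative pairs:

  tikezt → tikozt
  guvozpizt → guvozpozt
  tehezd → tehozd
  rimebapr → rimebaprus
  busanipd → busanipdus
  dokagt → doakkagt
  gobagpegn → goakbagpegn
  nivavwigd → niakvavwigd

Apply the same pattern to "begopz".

tehezd and busanipd both end in -d yet inflect differently (tehozd, busanipdus), so the final letter is not what conditions the rule; the second-to-last letter is.
"begopz" has second-to-last letter 'p'. The stems whose second-to-last letter is 'p' (rimebapr → rimebaprus, busanipd → busanipdus) add -us.
The other patterns: stems whose second-to-last letter is 'z' change the last vowel to 'o'; stems whose second-to-last letter is 'g' insert -ak- after the first vowel.
So begopz → begopzus.

begopzus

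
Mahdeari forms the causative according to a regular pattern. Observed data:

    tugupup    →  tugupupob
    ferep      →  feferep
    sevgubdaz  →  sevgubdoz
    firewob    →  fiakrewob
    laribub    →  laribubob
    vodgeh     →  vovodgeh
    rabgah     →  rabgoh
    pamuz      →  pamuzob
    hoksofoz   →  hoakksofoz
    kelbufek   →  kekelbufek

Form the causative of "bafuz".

bafuzob

"bafuz" has last vowel 'u'. The stems whose last vowel is 'u' (tugupup → tugupupob, pamuz → pamuzob, laribub → laribubob) add -ob.
The other patterns: stems whose last vowel is 'o' insert -ak- after the first vowel; stems whose last vowel is 'a' change the last vowel to 'o'; stems whose last vowel is 'e' repeat the first consonant+vowel as a prefix.
So bafuz → bafuzob.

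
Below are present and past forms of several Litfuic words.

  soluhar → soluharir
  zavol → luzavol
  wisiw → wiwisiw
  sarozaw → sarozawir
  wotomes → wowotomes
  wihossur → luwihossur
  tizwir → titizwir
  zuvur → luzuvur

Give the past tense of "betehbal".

betehbalir

"betehbal" has last vowel 'a'. The stems whose last vowel is 'a' (sarozaw → sarozawir, soluhar → soluharir) add -ir.
The other patterns: stems whose last vowel is 'o' or 'u' add the prefix lu-; stems whose last vowel is 'e' or 'i' repeat the first consonant+vowel as a prefix.
So betehbal → betehbalir.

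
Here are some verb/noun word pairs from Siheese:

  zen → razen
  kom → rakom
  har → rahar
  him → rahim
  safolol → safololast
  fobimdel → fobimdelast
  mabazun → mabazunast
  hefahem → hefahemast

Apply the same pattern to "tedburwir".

zen and mabazun both end in -n yet inflect differently (razen, mabazunast), so the final letter is not what conditions the rule; the number of vowels is.
"tedburwir" has 3 vowels. The stems with 3 vowels (safolol → safololast, fobimdel → fobimdelast, mabazun → mabazunast) add -ast.
So tedburwir → tedburwirast.

tedburwirast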